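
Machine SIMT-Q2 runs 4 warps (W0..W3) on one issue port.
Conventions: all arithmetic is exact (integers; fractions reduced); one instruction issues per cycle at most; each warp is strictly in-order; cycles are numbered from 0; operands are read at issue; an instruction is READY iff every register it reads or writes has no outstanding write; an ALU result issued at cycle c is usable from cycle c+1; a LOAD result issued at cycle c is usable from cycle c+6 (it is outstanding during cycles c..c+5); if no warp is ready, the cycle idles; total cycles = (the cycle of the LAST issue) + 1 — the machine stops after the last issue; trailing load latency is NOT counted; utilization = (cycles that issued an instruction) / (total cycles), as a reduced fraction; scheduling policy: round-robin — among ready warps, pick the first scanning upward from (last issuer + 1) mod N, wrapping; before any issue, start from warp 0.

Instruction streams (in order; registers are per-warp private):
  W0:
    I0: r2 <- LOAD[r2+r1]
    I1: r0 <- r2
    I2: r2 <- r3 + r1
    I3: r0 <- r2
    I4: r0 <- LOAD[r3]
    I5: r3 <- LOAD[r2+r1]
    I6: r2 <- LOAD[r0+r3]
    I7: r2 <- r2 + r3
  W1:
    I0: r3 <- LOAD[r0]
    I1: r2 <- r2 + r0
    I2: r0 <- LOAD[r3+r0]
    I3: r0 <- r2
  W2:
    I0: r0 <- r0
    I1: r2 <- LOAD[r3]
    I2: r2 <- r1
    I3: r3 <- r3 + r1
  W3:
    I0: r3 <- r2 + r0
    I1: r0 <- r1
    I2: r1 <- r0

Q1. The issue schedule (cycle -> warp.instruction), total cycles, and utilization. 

cycle 0: W0.I0
cycle 1: W1.I0
cycle 2: W2.I0
cycle 3: W3.I0
cycle 4: W1.I1
cycle 5: W2.I1
cycle 6: W3.I1
cycle 7: W0.I1
cycle 8: W1.I2
cycle 9: W3.I2
cycle 10: W0.I2
cycle 11: W2.I2
cycle 12: W0.I3
cycle 13: W2.I3
cycle 14: W0.I4
cycle 15: W1.I3
cycle 16: W0.I5
cycle 17: idle
cycle 18: idle
cycle 19: idle
cycle 20: idle
cycle 21: idle
cycle 22: W0.I6
cycle 23: idle
cycle 24: idle
cycle 25: idle
cycle 26: idle
cycle 27: idle
cycle 28: W0.I7

Answer: 29 cycles, utilization 19/29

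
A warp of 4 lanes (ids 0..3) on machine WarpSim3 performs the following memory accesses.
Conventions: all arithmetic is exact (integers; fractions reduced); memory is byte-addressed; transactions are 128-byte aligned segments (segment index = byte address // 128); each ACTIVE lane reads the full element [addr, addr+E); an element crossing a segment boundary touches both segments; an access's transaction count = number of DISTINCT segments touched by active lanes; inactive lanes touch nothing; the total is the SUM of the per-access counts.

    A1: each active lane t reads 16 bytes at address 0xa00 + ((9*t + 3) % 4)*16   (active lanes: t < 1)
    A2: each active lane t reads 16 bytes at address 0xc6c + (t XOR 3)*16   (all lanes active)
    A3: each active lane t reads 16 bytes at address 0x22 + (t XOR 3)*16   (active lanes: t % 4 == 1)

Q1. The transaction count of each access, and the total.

A1: 1 transaction
A2: 2 transactions
A3: 1 transaction

Answer: 1,2,1; total 4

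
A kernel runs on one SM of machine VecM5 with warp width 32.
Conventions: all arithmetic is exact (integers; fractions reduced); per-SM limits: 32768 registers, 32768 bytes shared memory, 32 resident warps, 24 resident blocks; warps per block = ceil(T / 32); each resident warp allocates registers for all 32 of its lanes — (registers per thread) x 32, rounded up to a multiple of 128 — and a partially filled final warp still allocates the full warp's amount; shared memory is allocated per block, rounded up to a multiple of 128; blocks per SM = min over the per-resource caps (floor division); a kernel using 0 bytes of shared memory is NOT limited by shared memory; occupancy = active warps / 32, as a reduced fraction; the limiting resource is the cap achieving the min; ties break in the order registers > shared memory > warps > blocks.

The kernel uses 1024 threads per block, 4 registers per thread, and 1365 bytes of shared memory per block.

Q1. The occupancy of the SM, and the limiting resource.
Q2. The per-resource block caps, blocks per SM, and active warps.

Answer: occupancy 1, limited by warps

registers: 8 blocks
shared memory: 23 blocks
warps: 1 block
blocks: 24 blocks

Answer: 1 block, 32 active warps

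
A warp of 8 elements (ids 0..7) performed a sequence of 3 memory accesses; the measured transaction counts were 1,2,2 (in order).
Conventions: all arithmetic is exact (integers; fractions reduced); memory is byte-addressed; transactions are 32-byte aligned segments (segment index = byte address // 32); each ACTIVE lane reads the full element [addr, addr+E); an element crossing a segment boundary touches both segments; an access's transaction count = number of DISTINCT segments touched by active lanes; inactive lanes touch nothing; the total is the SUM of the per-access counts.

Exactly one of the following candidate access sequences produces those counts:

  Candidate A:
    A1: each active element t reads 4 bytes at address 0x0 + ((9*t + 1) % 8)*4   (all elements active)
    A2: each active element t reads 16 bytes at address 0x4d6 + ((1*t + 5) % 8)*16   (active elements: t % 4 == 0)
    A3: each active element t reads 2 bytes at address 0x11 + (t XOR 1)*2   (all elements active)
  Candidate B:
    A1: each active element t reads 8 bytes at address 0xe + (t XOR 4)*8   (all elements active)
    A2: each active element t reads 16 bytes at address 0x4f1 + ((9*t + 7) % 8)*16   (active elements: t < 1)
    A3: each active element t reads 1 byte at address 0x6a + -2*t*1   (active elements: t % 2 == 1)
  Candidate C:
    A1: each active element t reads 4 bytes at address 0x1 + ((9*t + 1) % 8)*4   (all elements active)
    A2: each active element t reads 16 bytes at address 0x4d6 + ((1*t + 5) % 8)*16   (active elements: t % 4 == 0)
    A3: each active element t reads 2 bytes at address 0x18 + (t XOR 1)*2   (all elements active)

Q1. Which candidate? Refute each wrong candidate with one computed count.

B: A1 gives 3 transactions, not 1
C: A1 gives 2 transactions, not 1
A: all counts match (1,2,2)

Answer: A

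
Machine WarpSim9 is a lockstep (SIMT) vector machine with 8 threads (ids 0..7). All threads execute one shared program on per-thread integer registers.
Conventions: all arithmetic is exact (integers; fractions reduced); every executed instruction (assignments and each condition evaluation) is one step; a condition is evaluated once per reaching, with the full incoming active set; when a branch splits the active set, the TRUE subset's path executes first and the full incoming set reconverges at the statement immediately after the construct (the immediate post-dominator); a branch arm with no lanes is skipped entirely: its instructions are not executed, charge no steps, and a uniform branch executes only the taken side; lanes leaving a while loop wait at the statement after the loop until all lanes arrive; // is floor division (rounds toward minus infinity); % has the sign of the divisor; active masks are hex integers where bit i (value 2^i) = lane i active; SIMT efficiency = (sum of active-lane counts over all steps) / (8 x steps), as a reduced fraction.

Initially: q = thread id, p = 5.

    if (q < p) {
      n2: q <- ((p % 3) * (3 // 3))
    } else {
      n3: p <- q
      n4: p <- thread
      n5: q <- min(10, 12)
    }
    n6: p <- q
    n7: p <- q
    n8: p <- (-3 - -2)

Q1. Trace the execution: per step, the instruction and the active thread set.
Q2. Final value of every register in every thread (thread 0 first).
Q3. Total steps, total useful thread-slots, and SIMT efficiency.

step 0: eval (q < p)                 0xff
step 1: q <- ((p % 3) * (3 // 3))    0x1f
step 2: p <- q                       0xe0
step 3: p <- thread                  0xe0
step 4: q <- min(10, 12)             0xe0
step 5: p <- q                       0xff
step 6: p <- q                       0xff
step 7: p <- (-3 - -2)               0xff

Answer: 8 steps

q: 2,2,2,2,2,10,10,10
p: -1,-1,-1,-1,-1,-1,-1,-1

steps = 8; useful = 46; efficiency = 46/64 = 23/32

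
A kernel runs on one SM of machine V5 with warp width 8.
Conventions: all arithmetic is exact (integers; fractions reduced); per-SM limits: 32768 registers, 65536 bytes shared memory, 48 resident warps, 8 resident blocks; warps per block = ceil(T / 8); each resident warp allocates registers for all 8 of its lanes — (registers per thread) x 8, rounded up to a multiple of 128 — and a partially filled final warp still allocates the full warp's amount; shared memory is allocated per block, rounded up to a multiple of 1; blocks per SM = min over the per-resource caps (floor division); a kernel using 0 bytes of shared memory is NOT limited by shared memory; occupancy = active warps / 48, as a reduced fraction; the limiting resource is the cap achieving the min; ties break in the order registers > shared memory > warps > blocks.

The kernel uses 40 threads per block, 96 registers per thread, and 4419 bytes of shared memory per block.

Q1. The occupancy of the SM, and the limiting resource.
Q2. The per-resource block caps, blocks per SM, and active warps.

Answer: occupancy 5/6, limited by registers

registers: 8 blocks
shared memory: 14 blocks
warps: 9 blocks
blocks: 8 blocks

Answer: 8 blocks, 40 active warps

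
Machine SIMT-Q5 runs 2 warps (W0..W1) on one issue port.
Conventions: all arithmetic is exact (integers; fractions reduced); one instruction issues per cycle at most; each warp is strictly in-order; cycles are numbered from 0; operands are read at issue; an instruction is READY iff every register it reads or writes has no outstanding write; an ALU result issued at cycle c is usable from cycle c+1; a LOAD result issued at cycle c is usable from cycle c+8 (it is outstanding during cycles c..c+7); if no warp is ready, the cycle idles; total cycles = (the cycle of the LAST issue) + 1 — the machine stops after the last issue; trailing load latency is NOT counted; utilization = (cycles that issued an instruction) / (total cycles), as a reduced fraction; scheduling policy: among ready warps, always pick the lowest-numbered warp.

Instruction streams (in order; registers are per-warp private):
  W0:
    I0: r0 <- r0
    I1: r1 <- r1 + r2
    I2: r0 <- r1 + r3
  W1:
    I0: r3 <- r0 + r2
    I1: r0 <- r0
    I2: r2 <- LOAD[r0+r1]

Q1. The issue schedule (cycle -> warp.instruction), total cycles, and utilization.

cycle 0: W0.I0
cycle 1: W0.I1
cycle 2: W0.I2
cycle 3: W1.I0
cycle 4: W1.I1
cycle 5: W1.I2

Answer: 6 cycles, utilization 1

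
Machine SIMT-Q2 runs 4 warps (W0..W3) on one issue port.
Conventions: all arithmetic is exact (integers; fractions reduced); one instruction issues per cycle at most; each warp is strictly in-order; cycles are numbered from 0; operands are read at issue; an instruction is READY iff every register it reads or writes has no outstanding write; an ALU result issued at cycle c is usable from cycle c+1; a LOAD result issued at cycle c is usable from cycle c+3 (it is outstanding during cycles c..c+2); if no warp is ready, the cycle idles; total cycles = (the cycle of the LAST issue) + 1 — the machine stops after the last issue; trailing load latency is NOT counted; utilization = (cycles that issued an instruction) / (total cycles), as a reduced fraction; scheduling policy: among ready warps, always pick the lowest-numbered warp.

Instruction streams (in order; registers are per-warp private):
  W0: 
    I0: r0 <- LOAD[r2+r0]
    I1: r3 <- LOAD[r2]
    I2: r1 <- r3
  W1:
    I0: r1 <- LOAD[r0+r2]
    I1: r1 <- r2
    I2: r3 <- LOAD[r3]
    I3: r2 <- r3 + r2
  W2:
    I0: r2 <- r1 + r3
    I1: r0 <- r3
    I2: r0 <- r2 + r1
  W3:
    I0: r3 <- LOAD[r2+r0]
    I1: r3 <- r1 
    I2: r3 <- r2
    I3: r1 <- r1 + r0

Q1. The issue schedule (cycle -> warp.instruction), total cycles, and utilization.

cycle 0: W0.I0
cycle 1: W0.I1
cycle 2: W1.I0
cycle 3: W2.I0
cycle 4: W0.I2
cycle 5: W1.I1
cycle 6: W1.I2
cycle 7: W2.I1
cycle 8: W2.I2
cycle 9: W1.I3
cycle 10: W3.I0
cycle 11: idle
cycle 12: idle
cycle 13: W3.I1
cycle 14: W3.I2
cycle 15: W3.I3

Answer: 16 cycles, utilization 7/8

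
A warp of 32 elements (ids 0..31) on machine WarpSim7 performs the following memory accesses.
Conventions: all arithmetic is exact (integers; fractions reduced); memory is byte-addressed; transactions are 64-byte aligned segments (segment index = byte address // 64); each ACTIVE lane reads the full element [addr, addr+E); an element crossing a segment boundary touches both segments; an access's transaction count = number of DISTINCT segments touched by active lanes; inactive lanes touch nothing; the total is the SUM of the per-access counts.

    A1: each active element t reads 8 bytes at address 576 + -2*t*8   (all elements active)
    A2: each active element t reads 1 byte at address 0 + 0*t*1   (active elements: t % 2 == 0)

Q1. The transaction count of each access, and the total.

A1: 9 transactions
A2: 1 transaction

Answer: 9,1; total 10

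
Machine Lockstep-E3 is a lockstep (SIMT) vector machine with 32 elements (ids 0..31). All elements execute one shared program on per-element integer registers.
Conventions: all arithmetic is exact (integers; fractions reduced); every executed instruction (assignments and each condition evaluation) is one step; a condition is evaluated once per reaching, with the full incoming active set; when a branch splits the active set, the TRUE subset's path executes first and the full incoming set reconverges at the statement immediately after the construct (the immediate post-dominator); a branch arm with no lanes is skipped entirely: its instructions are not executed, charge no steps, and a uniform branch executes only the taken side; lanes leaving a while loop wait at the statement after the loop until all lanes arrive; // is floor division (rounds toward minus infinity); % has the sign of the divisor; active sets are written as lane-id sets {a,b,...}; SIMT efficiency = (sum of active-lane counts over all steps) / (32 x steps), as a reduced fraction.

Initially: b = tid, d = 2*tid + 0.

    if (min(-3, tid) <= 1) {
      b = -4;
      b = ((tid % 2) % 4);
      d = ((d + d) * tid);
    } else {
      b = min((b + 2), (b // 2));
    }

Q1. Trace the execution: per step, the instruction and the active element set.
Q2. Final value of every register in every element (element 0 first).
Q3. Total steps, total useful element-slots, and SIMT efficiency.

step 0: eval (min(-3, tid) <= 1)     {0,1,2,3,4,5,6,7,8,9,10,11,12,13,14,15,16,17,18,19,20,21,22,23,24,25,26,27,28,29,30,31}
step 1: b <- -4                      {0,1,2,3,4,5,6,7,8,9,10,11,12,13,14,15,16,17,18,19,20,21,22,23,24,25,26,27,28,29,30,31}
step 2: b <- ((tid % 2) % 4)         {0,1,2,3,4,5,6,7,8,9,10,11,12,13,14,15,16,17,18,19,20,21,22,23,24,25,26,27,28,29,30,31}
step 3: d <- ((d + d) * tid)         {0,1,2,3,4,5,6,7,8,9,10,11,12,13,14,15,16,17,18,19,20,21,22,23,24,25,26,27,28,29,30,31}

Answer: 4 steps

b: 0,1,0,1,0,1,0,1,0,1,0,1,0,1,0,1,0,1,0,1,0,1,0,1,0,1,0,1,0,1,0,1
d: 0,4,16,36,64,100,144,196,256,324,400,484,576,676,784,900,1024,1156,1296,1444,1600,1764,1936,2116,2304,2500,2704,2916,3136,3364,3600,3844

steps = 4; useful = 128; efficiency = 128/128 = 1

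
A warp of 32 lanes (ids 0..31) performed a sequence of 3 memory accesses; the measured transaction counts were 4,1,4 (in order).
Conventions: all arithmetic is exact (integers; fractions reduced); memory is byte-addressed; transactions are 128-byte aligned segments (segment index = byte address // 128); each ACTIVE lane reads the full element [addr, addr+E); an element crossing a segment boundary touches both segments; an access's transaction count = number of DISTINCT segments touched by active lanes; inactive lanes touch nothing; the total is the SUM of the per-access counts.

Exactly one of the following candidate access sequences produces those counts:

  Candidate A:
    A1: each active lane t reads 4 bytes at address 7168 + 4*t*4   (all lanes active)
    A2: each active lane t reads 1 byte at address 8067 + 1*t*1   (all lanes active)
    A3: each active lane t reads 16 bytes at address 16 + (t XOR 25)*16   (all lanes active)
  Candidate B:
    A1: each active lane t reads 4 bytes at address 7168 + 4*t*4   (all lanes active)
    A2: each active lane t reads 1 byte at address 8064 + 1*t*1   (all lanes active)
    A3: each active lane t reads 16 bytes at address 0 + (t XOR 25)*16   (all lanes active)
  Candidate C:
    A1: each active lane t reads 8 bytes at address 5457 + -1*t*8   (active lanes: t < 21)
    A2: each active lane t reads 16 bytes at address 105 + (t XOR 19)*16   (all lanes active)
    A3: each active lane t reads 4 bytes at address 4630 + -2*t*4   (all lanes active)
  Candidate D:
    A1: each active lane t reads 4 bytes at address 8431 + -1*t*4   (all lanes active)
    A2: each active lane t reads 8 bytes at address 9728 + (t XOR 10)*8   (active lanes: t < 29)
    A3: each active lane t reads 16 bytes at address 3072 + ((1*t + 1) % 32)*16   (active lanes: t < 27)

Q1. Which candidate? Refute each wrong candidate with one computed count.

A: A3 gives 5 transactions, not 4
C: A1 gives 2 transactions, not 4
D: A1 gives 2 transactions, not 4
B: all counts match (4,1,4)

Answer: B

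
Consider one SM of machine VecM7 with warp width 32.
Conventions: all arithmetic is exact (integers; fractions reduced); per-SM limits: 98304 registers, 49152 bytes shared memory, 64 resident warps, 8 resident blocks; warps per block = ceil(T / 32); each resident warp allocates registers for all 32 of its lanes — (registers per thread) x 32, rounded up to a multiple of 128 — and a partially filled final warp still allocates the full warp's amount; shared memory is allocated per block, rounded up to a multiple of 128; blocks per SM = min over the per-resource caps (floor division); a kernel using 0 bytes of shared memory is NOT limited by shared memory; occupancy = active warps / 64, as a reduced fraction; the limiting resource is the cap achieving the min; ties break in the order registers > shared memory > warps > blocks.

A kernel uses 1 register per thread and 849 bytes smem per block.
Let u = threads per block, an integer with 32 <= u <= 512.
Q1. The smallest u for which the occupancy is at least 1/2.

Answer: u = 97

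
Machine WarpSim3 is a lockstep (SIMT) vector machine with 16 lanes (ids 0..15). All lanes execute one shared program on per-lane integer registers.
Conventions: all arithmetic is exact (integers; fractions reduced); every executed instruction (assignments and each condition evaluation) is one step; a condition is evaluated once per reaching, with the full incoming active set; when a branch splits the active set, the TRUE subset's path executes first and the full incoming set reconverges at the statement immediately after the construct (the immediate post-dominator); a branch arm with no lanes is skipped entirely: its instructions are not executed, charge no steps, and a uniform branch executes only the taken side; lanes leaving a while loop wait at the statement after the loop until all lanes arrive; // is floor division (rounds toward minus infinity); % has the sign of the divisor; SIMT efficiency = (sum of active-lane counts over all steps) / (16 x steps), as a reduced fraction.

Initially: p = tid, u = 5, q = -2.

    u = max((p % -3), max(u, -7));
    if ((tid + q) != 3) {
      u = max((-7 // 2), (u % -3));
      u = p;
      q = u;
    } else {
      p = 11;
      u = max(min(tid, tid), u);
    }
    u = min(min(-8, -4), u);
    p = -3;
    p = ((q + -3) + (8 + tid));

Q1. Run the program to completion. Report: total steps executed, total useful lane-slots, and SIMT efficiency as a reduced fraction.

Answer: 10 steps, 127 useful, 127/160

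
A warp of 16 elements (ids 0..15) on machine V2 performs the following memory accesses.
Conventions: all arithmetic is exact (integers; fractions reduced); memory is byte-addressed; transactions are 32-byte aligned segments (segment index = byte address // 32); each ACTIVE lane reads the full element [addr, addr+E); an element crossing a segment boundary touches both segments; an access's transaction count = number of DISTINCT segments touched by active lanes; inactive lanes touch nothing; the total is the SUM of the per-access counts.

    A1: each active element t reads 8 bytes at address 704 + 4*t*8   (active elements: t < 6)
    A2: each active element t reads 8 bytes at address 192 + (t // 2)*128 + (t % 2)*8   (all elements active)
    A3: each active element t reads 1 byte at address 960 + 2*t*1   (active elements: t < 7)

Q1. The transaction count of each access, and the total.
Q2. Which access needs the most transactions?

A1: 6 transactions
A2: 8 transactions
A3: 1 transaction

Answer: 6,8,1; total 15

Answer: A2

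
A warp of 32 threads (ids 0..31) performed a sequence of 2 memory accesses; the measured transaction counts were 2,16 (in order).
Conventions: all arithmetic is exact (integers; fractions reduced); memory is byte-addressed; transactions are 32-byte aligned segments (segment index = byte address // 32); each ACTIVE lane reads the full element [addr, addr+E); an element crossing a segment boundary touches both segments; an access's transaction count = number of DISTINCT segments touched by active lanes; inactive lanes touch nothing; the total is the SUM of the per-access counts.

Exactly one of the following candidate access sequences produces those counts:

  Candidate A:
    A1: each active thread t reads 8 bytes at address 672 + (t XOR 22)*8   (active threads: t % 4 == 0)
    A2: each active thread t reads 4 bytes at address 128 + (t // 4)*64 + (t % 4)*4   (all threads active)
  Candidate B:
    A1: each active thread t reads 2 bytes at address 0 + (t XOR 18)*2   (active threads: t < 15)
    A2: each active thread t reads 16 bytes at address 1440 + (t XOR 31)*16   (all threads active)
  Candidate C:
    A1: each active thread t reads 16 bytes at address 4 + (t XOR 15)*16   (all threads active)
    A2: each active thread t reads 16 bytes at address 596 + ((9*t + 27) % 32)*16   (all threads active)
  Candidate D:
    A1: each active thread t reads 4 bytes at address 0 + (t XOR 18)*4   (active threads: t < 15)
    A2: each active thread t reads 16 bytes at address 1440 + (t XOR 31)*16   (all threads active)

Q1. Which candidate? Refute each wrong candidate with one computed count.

A: A1 gives 8 transactions, not 2
B: A1 gives 1 transaction, not 2
C: A1 gives 17 transactions, not 2
D: all counts match (2,16)

Answer: D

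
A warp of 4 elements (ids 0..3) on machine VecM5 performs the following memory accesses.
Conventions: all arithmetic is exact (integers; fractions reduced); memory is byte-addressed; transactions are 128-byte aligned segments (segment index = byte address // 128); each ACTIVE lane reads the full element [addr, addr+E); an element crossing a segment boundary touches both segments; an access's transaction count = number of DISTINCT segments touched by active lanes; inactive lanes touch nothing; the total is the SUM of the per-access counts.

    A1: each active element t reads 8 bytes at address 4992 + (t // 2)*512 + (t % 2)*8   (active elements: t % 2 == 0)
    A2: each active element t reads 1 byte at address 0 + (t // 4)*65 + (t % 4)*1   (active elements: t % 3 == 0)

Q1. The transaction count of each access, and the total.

A1: 2 transactions
A2: 1 transaction

Answer: 2,1; total 3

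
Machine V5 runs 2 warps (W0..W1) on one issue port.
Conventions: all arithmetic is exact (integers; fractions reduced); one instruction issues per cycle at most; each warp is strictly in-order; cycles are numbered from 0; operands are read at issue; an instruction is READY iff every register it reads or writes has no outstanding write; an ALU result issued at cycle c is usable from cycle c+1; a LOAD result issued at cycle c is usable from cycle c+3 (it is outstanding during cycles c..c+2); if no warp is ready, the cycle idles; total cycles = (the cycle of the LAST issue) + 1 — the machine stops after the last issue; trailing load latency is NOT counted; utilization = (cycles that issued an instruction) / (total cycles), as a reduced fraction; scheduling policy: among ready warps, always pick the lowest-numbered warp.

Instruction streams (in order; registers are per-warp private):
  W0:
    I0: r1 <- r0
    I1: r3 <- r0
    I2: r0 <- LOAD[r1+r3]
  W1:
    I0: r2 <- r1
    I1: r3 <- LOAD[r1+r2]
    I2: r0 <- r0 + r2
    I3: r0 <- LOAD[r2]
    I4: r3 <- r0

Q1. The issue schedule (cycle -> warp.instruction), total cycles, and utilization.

cycle 0: W0.I0
cycle 1: W0.I1
cycle 2: W0.I2
cycle 3: W1.I0
cycle 4: W1.I1
cycle 5: W1.I2
cycle 6: W1.I3
cycle 7: idle
cycle 8: idle
cycle 9: W1.I4

Answer: 10 cycles, utilization 4/5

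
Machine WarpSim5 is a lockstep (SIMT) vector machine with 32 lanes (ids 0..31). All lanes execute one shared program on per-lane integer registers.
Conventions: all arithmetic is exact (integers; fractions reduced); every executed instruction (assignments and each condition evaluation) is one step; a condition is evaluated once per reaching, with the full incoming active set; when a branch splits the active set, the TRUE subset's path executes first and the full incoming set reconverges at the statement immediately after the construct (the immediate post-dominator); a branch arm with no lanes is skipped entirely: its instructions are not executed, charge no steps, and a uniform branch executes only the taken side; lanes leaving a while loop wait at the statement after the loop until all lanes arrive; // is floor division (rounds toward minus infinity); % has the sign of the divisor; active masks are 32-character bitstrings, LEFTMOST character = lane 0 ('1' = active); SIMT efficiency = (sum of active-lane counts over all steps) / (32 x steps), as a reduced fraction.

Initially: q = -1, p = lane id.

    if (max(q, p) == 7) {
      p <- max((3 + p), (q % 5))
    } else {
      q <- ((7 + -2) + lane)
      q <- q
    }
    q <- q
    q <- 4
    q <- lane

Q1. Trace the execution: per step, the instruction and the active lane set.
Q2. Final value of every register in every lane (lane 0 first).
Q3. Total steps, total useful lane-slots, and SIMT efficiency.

step 0: eval (max(q, p) == 7)        11111111111111111111111111111111
step 1: p <- max((3 + p), (q % 5))   00000001000000000000000000000000
step 2: q <- ((7 + -2) + lane)       11111110111111111111111111111111
step 3: q <- q                       11111110111111111111111111111111
step 4: q <- q                       11111111111111111111111111111111
step 5: q <- 4                       11111111111111111111111111111111
step 6: q <- lane                    11111111111111111111111111111111

Answer: 7 steps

q: 0,1,2,3,4,5,6,7,8,9,10,11,12,13,14,15,16,17,18,19,20,21,22,23,24,25,26,27,28,29,30,31
p: 0,1,2,3,4,5,6,10,8,9,10,11,12,13,14,15,16,17,18,19,20,21,22,23,24,25,26,27,28,29,30,31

steps = 7; useful = 191; efficiency = 191/224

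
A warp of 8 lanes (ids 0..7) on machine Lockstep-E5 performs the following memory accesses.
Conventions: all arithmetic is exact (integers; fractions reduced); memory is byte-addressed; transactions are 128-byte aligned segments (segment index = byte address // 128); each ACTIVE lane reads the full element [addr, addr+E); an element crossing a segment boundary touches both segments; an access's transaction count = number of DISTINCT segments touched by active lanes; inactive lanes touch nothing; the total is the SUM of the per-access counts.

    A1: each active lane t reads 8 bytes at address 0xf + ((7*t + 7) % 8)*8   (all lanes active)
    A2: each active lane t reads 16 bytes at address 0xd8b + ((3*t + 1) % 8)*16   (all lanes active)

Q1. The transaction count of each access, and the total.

A1: 1 transaction
A2: 2 transactions

Answer: 1,2; total 3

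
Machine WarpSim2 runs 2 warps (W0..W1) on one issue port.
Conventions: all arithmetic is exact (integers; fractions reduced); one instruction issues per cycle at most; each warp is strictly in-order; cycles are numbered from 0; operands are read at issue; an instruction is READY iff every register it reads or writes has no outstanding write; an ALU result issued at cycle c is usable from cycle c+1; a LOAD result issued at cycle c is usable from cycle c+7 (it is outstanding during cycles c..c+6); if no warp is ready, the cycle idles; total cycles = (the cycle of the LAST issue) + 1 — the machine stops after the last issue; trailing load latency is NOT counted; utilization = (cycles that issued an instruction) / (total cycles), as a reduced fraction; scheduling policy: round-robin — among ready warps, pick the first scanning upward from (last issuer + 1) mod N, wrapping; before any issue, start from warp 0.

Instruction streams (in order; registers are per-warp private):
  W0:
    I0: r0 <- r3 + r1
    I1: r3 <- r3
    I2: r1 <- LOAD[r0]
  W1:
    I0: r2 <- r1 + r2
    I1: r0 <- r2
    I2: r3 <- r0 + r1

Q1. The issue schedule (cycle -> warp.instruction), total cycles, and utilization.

cycle 0: W0.I0
cycle 1: W1.I0
cycle 2: W0.I1
cycle 3: W1.I1
cycle 4: W0.I2
cycle 5: W1.I2

Answer: 6 cycles, utilization 1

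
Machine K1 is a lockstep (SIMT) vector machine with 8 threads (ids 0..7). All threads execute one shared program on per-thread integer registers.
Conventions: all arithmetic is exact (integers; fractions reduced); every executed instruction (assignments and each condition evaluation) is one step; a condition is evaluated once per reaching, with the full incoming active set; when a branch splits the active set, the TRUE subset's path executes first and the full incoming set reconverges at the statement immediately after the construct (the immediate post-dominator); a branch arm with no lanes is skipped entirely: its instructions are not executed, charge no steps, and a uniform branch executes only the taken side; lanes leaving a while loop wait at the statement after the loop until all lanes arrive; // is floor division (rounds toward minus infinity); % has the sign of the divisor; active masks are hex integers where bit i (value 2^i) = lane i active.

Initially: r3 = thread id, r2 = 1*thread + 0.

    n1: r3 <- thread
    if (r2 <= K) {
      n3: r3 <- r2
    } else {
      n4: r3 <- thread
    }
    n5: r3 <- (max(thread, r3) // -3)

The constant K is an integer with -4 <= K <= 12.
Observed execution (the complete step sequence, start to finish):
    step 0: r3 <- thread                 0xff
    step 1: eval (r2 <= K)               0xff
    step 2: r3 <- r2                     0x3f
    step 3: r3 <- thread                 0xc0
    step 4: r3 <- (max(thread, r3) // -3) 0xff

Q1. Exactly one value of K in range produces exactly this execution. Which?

Answer: K = 5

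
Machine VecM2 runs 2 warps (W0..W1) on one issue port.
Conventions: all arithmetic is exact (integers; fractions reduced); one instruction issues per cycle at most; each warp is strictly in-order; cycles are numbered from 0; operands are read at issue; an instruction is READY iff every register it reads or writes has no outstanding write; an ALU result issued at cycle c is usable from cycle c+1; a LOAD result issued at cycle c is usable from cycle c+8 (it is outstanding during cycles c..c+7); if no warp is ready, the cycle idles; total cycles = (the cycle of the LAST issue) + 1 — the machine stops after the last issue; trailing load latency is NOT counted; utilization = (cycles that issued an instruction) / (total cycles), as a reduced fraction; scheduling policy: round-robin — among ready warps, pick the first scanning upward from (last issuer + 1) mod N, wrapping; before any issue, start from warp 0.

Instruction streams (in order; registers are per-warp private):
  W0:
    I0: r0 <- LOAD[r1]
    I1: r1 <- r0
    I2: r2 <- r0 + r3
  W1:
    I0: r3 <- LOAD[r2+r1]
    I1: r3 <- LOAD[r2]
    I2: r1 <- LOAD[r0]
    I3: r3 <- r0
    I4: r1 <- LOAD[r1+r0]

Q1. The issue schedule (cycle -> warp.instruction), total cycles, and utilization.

cycle 0: W0.I0
cycle 1: W1.I0
cycle 2: idle
cycle 3: idle
cycle 4: idle
cycle 5: idle
cycle 6: idle
cycle 7: idle
cycle 8: W0.I1
cycle 9: W1.I1
cycle 10: W0.I2
cycle 11: W1.I2
cycle 12: idle
cycle 13: idle
cycle 14: idle
cycle 15: idle
cycle 16: idle
cycle 17: W1.I3
cycle 18: idle
cycle 19: W1.I4

Answer: 20 cycles, utilization 2/5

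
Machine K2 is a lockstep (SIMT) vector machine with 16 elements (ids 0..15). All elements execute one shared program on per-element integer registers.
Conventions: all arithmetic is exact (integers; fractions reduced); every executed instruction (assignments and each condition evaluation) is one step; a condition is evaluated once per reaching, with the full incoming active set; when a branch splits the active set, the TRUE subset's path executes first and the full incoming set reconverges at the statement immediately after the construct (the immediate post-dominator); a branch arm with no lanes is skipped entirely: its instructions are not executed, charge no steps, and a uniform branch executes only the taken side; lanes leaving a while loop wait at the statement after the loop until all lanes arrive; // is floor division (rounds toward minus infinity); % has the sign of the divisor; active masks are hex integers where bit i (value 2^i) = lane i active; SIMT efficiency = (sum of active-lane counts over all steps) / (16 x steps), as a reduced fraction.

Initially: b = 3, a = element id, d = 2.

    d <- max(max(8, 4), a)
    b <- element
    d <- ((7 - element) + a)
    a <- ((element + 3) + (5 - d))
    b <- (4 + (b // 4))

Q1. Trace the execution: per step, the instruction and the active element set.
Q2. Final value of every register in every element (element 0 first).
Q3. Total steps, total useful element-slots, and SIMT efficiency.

step 0: d <- max(max(8, 4), a)       0xffff
step 1: b <- element                 0xffff
step 2: d <- ((7 - element) + a)     0xffff
step 3: a <- ((element + 3) + (5 - d)) 0xffff
step 4: b <- (4 + (b // 4))          0xffff

Answer: 5 steps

b: 4,4,4,4,5,5,5,5,6,6,6,6,7,7,7,7
a: 1,2,3,4,5,6,7,8,9,10,11,12,13,14,15,16
d: 7,7,7,7,7,7,7,7,7,7,7,7,7,7,7,7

steps = 5; useful = 80; efficiency = 80/80 = 1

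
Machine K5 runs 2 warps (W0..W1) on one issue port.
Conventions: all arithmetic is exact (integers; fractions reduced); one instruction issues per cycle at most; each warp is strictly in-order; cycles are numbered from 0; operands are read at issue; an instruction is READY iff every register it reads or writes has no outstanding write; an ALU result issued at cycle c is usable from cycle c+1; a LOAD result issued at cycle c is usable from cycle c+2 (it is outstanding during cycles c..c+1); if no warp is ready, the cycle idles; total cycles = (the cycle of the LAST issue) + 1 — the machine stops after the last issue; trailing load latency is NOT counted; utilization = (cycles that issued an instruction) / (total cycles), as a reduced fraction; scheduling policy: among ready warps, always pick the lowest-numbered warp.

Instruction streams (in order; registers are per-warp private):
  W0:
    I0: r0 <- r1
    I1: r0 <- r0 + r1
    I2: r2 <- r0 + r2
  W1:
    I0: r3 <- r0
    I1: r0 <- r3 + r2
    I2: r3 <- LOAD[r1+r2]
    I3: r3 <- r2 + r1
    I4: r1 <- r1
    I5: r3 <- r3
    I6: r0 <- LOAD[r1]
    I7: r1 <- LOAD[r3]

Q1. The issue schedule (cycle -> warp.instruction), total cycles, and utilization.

cycle 0: W0.I0
cycle 1: W0.I1
cycle 2: W0.I2
cycle 3: W1.I0
cycle 4: W1.I1
cycle 5: W1.I2
cycle 6: idle
cycle 7: W1.I3
cycle 8: W1.I4
cycle 9: W1.I5
cycle 10: W1.I6
cycle 11: W1.I7

Answer: 12 cycles, utilization 11/12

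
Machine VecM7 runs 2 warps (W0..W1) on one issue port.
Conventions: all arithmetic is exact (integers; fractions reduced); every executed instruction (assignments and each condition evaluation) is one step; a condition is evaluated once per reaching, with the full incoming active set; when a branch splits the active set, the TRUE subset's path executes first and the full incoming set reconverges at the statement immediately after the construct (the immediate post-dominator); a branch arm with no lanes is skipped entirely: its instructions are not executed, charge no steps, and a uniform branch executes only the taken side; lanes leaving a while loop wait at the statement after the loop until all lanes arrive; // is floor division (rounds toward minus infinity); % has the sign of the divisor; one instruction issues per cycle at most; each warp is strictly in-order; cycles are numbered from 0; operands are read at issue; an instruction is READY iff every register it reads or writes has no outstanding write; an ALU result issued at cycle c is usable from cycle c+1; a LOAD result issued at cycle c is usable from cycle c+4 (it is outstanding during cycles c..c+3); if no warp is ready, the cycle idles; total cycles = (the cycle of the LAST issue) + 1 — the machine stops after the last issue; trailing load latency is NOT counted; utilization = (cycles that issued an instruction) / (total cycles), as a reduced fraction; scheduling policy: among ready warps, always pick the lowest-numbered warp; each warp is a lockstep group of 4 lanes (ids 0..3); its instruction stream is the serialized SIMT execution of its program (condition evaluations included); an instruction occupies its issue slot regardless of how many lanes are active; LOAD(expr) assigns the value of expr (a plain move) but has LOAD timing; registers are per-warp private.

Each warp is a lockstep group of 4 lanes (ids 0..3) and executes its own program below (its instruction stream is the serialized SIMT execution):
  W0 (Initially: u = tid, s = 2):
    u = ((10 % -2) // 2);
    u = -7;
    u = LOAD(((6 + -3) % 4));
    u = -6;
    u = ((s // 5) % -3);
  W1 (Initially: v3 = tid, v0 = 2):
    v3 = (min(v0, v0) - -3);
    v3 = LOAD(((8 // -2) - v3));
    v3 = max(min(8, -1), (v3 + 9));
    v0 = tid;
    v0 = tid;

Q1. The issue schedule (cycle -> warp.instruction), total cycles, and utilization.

cycle 0: W0.I0
cycle 1: W0.I1
cycle 2: W0.I2
cycle 3: W1.I0
cycle 4: W1.I1
cycle 5: idle
cycle 6: W0.I3
cycle 7: W0.I4
cycle 8: W1.I2
cycle 9: W1.I3
cycle 10: W1.I4

Answer: 11 cycles, utilization 10/11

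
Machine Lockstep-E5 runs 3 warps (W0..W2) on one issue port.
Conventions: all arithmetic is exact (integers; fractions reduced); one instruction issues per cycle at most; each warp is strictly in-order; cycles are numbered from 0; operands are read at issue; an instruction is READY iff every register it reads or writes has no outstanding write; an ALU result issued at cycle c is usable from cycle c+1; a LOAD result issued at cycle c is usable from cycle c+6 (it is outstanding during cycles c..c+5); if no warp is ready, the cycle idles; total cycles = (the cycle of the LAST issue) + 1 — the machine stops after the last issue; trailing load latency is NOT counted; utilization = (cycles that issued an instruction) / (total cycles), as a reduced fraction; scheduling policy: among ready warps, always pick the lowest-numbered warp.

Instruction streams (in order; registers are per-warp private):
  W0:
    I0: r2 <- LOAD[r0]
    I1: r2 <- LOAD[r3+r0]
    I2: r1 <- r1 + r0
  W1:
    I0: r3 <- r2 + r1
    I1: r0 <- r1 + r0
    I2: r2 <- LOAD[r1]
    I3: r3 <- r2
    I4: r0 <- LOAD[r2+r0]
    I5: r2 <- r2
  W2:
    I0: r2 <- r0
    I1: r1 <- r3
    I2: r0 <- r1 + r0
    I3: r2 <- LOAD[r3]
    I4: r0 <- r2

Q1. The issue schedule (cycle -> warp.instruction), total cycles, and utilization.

cycle 0: W0.I0
cycle 1: W1.I0
cycle 2: W1.I1
cycle 3: W1.I2
cycle 4: W2.I0
cycle 5: W2.I1
cycle 6: W0.I1
cycle 7: W0.I2
cycle 8: W2.I2
cycle 9: W1.I3
cycle 10: W1.I4
cycle 11: W1.I5
cycle 12: W2.I3
cycle 13: idle
cycle 14: idle
cycle 15: idle
cycle 16: idle
cycle 17: idle
cycle 18: W2.I4

Answer: 19 cycles, utilization 14/19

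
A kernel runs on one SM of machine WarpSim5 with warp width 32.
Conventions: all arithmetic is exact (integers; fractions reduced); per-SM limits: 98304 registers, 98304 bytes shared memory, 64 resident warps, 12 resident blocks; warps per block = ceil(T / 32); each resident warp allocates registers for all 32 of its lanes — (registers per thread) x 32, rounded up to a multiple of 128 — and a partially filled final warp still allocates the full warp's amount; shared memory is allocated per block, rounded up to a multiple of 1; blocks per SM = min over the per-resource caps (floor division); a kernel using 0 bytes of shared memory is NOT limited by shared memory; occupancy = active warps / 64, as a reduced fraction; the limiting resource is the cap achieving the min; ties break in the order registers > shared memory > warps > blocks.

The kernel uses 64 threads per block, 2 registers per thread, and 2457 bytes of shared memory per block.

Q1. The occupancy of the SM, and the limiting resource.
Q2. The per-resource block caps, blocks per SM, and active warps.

Answer: occupancy 3/8, limited by blocks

registers: 384 blocks
shared memory: 40 blocks
warps: 32 blocks
blocks: 12 blocks

Answer: 12 blocks, 24 active warps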